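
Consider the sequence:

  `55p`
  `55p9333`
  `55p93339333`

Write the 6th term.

55p93339333933393339333

Every step adds 9333 to the end: s(k+1) = s(k)·9333.
From 55p93339333, 3 further steps: 55p93339333 → 55p933393339333 → 55p9333933393339333 → (answer).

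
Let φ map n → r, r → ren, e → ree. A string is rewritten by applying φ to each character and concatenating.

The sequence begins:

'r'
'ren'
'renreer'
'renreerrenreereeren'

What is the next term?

φ(renreerrenreereeren) expands symbol-by-symbol to ren ree r ren ree ree ren ren ree r ren ree ree ren ree ree ren ree r; joining the 19 pieces gives the next term.

renreerrenreereerenrenreerrenreereerenreereerenreer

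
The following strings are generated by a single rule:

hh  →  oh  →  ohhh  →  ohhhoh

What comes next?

From term 3 onward, concatenate the last term with the second-to-last: oh·hh = ohhh, ohhh·oh = ohhhoh, …
So term 5 is ohhhoh·ohhh.

ohhhohohhh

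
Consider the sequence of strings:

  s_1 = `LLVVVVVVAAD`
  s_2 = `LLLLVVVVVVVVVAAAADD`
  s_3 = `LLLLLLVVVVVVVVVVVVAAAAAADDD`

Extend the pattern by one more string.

Term n consists of 2n L's, followed by 3n+3 V's, followed by 2n A's, followed by n D's (n = 1, 2, …).
For the next term, n = 4, so the run lengths are 8, 15, 8, 4.

LLLLLLLLVVVVVVVVVVVVVVVAAAAAAAADDDD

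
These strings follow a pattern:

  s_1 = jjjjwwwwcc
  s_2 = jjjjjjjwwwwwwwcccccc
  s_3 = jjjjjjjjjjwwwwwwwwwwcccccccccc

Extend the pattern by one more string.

jjjjjjjjjjjjjwwwwwwwwwwwwwcccccccccccccc

Term n consists of 3n+1 j's, followed by 3n+1 w's, followed by 4n-2 c's (n = 1, 2, …).
For the next term, n = 4, so the run lengths are 13, 13, 14.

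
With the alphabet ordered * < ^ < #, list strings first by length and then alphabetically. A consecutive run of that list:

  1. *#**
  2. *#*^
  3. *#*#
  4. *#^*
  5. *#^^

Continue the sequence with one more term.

The successor of *#^^ increments the rightmost position that isn't already # and resets every position after it to *.

*#^#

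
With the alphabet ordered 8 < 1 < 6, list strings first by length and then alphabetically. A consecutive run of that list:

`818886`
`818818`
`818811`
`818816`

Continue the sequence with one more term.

818868

Treat 818816 as a base-3 numeral over the given alphabet and add one, carrying through any trailing 6's.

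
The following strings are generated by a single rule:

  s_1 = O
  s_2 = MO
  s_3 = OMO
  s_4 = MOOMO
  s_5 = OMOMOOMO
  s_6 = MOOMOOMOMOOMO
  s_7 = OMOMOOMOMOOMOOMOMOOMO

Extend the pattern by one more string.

Each term (from the third on) is the two preceding terms concatenated in order: term 3 = O·MO = OMO.
Continuing: MOOMOOMOMOOMO · OMOMOOMOMOOMOOMOMOOMO gives term 8.

MOOMOOMOMOOMOOMOMOOMOMOOMOOMOMOOMO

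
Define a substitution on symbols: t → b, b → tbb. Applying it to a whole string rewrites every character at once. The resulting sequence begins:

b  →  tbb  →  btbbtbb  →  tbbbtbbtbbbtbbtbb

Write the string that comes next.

btbbtbbtbbbtbbtbbbtbbtbbtbbbtbbtbbbtbbtbb

Applying the rule to each of the 17 symbols of tbbbtbbtbbbtbbtbb gives the pieces b tbb tbb tbb b tbb tbb b tbb tbb tbb b tbb tbb b tbb tbb, which concatenate to the answer.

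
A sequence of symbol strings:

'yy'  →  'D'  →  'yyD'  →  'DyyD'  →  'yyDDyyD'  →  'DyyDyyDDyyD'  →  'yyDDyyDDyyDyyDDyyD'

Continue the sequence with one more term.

DyyDyyDDyyDyyDDyyDDyyDyyDDyyD

Each term (from the third on) is the two preceding terms concatenated in order: term 3 = yy·D = yyD.
The next term joins DyyDyyDDyyD and yyDDyyDDyyDyyDDyyD.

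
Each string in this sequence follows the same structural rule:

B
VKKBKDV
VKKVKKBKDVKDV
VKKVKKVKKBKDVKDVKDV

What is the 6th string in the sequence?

VKKVKKVKKVKKVKKBKDVKDVKDVKDVKDV

Every step adds VKK to the front and KDV to the end of the previous string.
From VKKVKKVKKBKDVKDVKDV, 2 further steps: VKKVKKVKKBKDVKDVKDV → VKKVKKVKKVKKBKDVKDVKDVKDV → (answer).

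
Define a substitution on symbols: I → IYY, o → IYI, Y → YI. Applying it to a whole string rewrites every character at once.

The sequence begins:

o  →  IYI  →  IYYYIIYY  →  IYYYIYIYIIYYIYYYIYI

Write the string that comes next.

IYYYIYIYIIYYYIIYYYIIYYIYYYIYIIYYYIYIYIIYYYIIYY

φ(IYYYIYIYIIYYIYYYIYI) expands symbol-by-symbol to IYY YI YI YI IYY YI IYY YI IYY IYY YI YI IYY YI YI YI IYY YI IYY; joining the 19 pieces gives the next term.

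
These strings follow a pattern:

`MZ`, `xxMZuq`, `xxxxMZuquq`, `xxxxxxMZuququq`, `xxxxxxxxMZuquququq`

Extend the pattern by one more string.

Every step adds xx to the front and uq to the end of the previous string.
So the next term is xx·xxxxxxxxMZuquququq·uq.

xxxxxxxxxxMZuququququq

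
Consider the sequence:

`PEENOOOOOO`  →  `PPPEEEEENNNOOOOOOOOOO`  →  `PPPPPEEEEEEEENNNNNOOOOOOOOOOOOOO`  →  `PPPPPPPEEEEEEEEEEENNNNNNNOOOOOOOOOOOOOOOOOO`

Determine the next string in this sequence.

The n-th term is 2n-1 P's then 3n-1 E's then 2n-1 N's then 4n+2 O's (n = 1, 2, …).
At n = 5 the blocks have lengths 9, 14, 9, 22.

PPPPPPPPPEEEEEEEEEEEEEENNNNNNNNNOOOOOOOOOOOOOOOOOOOOOO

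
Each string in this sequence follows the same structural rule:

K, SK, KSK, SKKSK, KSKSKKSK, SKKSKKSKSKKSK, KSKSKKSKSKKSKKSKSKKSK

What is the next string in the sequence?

SKKSKKSKSKKSKKSKSKKSKSKKSKKSKSKKSK

From term 3 onward, concatenate the second-to-last term with the last: K·SK = KSK, SK·KSK = SKKSK, …
The next term joins SKKSKKSKSKKSK and KSKSKKSKSKKSKKSKSKKSK.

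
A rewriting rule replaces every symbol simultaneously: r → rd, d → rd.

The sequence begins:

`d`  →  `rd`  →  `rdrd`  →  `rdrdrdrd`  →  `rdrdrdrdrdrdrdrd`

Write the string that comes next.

φ(rdrdrdrdrdrdrdrd) expands symbol-by-symbol to rd rd rd rd rd rd rd rd rd rd rd rd rd rd rd rd; joining the 16 pieces gives the next term.

rdrdrdrdrdrdrdrdrdrdrdrdrdrdrdrd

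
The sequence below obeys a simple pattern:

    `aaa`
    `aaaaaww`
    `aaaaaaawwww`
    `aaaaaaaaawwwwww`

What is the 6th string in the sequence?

Every step adds aa to the front and ww to the end of the previous string.
From aaaaaaaaawwwwww, 2 further steps: aaaaaaaaawwwwww → aaaaaaaaaaawwwwwwww → (answer).

aaaaaaaaaaaaawwwwwwwwww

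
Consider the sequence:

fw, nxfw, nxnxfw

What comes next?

nxnxnxfw

The strings grow by a fixed prefix nx each time.
One more step from nxnxfw gives the answer.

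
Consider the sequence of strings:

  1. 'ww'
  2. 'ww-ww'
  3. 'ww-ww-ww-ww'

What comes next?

Every step duplicates the string with '-' between the halves.
Doubling ww-ww-ww-ww with '-' between the halves:

ww-ww-ww-ww-ww-ww-ww-ww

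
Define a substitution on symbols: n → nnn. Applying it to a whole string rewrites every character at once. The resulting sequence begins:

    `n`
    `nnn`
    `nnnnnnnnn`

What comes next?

nnnnnnnnnnnnnnnnnnnnnnnnnnn

Rewriting each symbol of nnnnnnnnn: n→nnn, n→nnn, n→nnn, n→nnn, n→nnn, n→nnn, n→nnn, n→nnn, n→nnn, which concatenates to nnn nnn nnn nnn nnn nnn nnn nnn nnn.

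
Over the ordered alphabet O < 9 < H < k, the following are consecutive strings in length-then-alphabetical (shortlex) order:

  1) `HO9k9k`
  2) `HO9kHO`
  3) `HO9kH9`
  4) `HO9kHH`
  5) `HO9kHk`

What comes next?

HO9kkO

The successor of HO9kHk increments the rightmost position that isn't already k and resets every position after it to O.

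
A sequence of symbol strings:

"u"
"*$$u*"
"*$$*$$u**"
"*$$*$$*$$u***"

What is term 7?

*$$*$$*$$*$$*$$*$$u******

Every step adds *$$ to the front and * to the end of the previous string.
From *$$*$$*$$u***, 3 further steps: *$$*$$*$$u*** → *$$*$$*$$*$$u**** → *$$*$$*$$*$$*$$u***** → (answer).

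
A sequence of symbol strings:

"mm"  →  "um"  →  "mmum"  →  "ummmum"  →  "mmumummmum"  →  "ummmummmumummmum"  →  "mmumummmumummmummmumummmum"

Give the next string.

ummmummmumummmummmumummmumummmummmumummmum

Each term (from the third on) is the two preceding terms concatenated in order: term 3 = mm·um = mmum.
The next term joins ummmummmumummmum and mmumummmumummmummmumummmum.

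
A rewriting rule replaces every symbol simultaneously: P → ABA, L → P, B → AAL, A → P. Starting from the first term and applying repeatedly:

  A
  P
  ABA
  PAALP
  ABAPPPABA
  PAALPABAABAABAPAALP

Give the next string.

Applying the rule to each of the 19 symbols of PAALPABAABAABAPAALP gives the pieces ABA P P P ABA P AAL P P AAL P P AAL P ABA P P P ABA, which concatenate to the answer.

ABAPPPABAPAALPPAALPPAALPABAPPPABA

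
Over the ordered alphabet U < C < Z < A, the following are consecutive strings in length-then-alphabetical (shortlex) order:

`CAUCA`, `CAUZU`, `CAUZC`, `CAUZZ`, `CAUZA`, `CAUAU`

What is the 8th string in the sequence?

Continuing the enumeration 2 steps past CAUAU: CAUAU → CAUAC → (answer).

CAUAZ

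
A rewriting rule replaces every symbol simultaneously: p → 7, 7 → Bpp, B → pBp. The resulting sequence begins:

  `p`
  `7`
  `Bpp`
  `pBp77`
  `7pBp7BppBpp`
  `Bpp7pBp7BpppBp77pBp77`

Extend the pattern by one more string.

pBp77Bpp7pBp7BpppBp777pBp7BppBpp7pBp7BppBpp

Replace each of the 21 characters of Bpp7pBp7BpppBp77pBp77 in place — pBp 7 7 Bpp 7 pBp 7 Bpp pBp 7 7 7 pBp 7 Bpp Bpp 7 pBp 7 Bpp Bpp — and concatenate.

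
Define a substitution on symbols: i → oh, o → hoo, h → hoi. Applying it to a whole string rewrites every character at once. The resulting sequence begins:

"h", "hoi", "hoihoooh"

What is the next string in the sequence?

Expanding hoihoooh: h→hoi, o→hoo, i→oh, h→hoi, o→hoo, o→hoo, o→hoo, h→hoi. Concatenated: hoi hoo oh hoi hoo hoo hoo hoi.

hoihooohhoihoohoohoohoi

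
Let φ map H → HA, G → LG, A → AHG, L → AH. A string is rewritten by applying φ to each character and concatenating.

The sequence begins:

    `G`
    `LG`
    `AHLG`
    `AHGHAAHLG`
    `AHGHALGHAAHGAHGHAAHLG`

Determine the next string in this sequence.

φ(AHGHALGHAAHGAHGHAAHLG) expands symbol-by-symbol to AHG HA LG HA AHG AH LG HA AHG AHG HA LG AHG HA LG HA AHG AHG HA AH LG; joining the 21 pieces gives the next term.

AHGHALGHAAHGAHLGHAAHGAHGHALGAHGHALGHAAHGAHGHAAHLG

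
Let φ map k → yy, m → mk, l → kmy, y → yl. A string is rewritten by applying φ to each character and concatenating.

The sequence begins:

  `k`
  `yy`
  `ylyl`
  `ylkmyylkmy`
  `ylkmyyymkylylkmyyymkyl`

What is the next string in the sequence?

Applying the rule to each of the 22 symbols of ylkmyyymkylylkmyyymkyl gives the pieces yl kmy yy mk yl yl yl mk yy yl kmy yl kmy yy mk yl yl yl mk yy yl kmy, which concatenate to the answer.

ylkmyyymkylylylmkyyylkmyylkmyyymkylylylmkyyylkmy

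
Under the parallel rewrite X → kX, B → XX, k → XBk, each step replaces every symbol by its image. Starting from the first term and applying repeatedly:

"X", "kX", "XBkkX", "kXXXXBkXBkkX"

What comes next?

Rewriting each symbol of kXXXXBkXBkkX: k→XBk, X→kX, X→kX, X→kX, X→kX, B→XX, k→XBk, X→kX, B→XX, k→XBk, k→XBk, X→kX, which concatenates to XBk kX kX kX kX XX XBk kX XX XBk XBk kX.

XBkkXkXkXkXXXXBkkXXXXBkXBkkX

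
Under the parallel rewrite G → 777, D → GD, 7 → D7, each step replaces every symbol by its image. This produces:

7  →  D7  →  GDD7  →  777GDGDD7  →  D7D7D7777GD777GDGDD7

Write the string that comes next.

φ(D7D7D7777GD777GDGDD7) expands symbol-by-symbol to GD D7 GD D7 GD D7 D7 D7 D7 777 GD D7 D7 D7 777 GD 777 GD GD D7; joining the 20 pieces gives the next term.

GDD7GDD7GDD7D7D7D7777GDD7D7D7777GD777GDGDD7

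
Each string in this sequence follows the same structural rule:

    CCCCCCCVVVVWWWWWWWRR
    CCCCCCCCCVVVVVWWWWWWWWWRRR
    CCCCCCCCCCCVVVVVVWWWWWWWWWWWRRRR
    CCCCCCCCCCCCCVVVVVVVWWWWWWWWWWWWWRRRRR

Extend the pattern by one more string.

CCCCCCCCCCCCCCCVVVVVVVVWWWWWWWWWWWWWWWRRRRRR

Reading off run lengths: C runs 7, 9, 11, 13; V runs 4, 5, 6, 7; W runs 7, 9, 11, 13; R runs 2, 3, 4, 5 — each is linear in n, where the shown terms are n = 3, 4, 5, 6.
At n = 7 the blocks have lengths 15, 8, 15, 6.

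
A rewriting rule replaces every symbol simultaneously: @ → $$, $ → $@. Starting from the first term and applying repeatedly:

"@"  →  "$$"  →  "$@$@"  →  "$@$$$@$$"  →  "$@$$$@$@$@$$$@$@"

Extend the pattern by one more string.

$@$$$@$@$@$$$@$$$@$$$@$@$@$$$@$$

Replace each of the 16 characters of $@$$$@$@$@$$$@$@ in place — $@ $$ $@ $@ $@ $$ $@ $$ $@ $$ $@ $@ $@ $$ $@ $$ — and concatenate.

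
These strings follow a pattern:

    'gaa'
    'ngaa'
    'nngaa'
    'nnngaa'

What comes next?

nnnngaa

The strings grow by a fixed prefix n each time.
So the next term is n·nnngaa.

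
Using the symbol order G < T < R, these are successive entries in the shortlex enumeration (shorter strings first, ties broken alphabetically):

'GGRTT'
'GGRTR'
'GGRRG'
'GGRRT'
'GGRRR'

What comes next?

GTGGG

Find the rightmost character of GGRRR below R, bump it to the next letter, and reset everything to its right to G.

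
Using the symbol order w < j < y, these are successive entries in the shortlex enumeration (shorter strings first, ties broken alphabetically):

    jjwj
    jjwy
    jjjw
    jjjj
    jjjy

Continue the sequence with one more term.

jjyw

Find the rightmost character of jjjy below y, bump it to the next letter, and reset everything to its right to w.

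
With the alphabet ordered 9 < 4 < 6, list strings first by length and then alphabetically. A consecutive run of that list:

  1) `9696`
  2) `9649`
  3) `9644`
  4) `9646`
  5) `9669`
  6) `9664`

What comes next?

9666

Treat 9664 as a base-3 numeral over the given alphabet and add one, carrying through any trailing 6's.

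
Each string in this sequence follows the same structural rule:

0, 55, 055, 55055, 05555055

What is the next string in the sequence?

Each term (from the third on) is the two preceding terms concatenated in order: term 3 = 0·55 = 055.
The next term joins 55055 and 05555055.

5505505555055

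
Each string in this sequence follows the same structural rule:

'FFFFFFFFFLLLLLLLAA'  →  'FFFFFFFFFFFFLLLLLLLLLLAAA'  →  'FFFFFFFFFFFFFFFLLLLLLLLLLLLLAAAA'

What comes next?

FFFFFFFFFFFFFFFFFFLLLLLLLLLLLLLLLLAAAAA

Term n consists of 3n+3 F's, followed by 3n+1 L's, followed by n A's, where the shown terms are n = 2, 3, 4.
For the next term, n = 5, so the run lengths are 18, 16, 5.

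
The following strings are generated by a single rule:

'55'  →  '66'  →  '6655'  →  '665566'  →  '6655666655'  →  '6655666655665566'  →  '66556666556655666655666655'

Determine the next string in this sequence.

Each term (from the third on) is the previous term followed by the one before it: term 3 = 66·55 = 6655.
Continuing: 66556666556655666655666655 · 6655666655665566 gives term 8.

665566665566556666556666556655666655665566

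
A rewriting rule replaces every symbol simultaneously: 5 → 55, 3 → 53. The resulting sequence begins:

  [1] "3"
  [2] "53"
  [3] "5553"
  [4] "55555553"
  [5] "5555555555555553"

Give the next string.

Rewriting the 16 symbols of 5555555555555553 one by one yields 55 55 55 55 55 55 55 55 55 55 55 55 55 55 55 53; concatenated:

55555555555555555555555555555553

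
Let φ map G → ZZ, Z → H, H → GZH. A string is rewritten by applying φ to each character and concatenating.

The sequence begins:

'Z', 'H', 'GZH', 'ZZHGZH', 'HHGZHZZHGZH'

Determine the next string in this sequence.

GZHGZHZZHGZHHHGZHZZHGZH

Expanding HHGZHZZHGZH: H→GZH, H→GZH, G→ZZ, Z→H, H→GZH, Z→H, Z→H, H→GZH, G→ZZ, Z→H, H→GZH. Concatenated: GZH GZH ZZ H GZH H H GZH ZZ H GZH.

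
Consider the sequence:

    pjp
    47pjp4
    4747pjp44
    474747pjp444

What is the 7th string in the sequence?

474747474747pjp444444

s(k+1) = 47·s(k)·4, so each term gains 47 as a prefix and 4 as a suffix.
From 474747pjp444, 3 further steps: 474747pjp444 → 47474747pjp4444 → 4747474747pjp44444 → (answer).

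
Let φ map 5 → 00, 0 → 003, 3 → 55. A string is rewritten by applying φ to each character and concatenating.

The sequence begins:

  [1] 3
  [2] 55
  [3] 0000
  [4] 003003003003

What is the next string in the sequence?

Expanding 003003003003: 0→003, 0→003, 3→55, 0→003, 0→003, 3→55, 0→003, 0→003, 3→55, 0→003, 0→003, 3→55. Concatenated: 003 003 55 003 003 55 003 003 55 003 003 55.

00300355003003550030035500300355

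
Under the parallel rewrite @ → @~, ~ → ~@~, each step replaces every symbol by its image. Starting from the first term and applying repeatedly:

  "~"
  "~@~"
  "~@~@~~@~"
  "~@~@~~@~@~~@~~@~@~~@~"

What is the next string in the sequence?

φ(~@~@~~@~@~~@~~@~@~~@~) expands symbol-by-symbol to ~@~ @~ ~@~ @~ ~@~ ~@~ @~ ~@~ @~ ~@~ ~@~ @~ ~@~ ~@~ @~ ~@~ @~ ~@~ ~@~ @~ ~@~; joining the 21 pieces gives the next term.

~@~@~~@~@~~@~~@~@~~@~@~~@~~@~@~~@~~@~@~~@~@~~@~~@~@~~@~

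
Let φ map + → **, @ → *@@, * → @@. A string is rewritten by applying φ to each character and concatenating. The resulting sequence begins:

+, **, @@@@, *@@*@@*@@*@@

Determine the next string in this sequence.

@@*@@*@@@@*@@*@@@@*@@*@@@@*@@*@@

Rewriting each symbol of *@@*@@*@@*@@: *→@@, @→*@@, @→*@@, *→@@, @→*@@, @→*@@, *→@@, @→*@@, @→*@@, *→@@, @→*@@, @→*@@, which concatenates to @@ *@@ *@@ @@ *@@ *@@ @@ *@@ *@@ @@ *@@ *@@.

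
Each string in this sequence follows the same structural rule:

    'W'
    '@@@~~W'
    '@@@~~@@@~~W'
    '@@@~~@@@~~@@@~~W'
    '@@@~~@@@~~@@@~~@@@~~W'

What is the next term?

Each term is the previous one with @@@~~ prepended.
Applying this once more to @@@~~@@@~~@@@~~@@@~~W:

@@@~~@@@~~@@@~~@@@~~@@@~~W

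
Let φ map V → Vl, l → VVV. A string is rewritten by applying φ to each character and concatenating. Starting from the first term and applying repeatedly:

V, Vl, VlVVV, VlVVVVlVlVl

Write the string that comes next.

Apply φ to VlVVVVlVlVl symbol by symbol: V→Vl, l→VVV, V→Vl, V→Vl, V→Vl, V→Vl, l→VVV, V→Vl, l→VVV, V→Vl, l→VVV; joined: Vl VVV Vl Vl Vl Vl VVV Vl VVV Vl VVV.

VlVVVVlVlVlVlVVVVlVVVVlVVV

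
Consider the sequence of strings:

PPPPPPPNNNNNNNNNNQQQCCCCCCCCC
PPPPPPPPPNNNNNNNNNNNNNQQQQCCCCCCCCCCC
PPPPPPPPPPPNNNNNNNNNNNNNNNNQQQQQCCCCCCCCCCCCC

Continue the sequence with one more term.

The n-th term is 2n+1 P's then 3n+1 N's then n Q's then 2n+3 C's, where the shown terms are n = 3, 4, 5.
For the next term, n = 6, so the run lengths are 13, 19, 6, 15.

PPPPPPPPPPPPPNNNNNNNNNNNNNNNNNNNQQQQQQCCCCCCCCCCCCCCC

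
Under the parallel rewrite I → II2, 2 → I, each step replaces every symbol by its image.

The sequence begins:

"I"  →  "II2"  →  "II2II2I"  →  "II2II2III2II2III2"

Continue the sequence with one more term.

Rewriting the 17 symbols of II2II2III2II2III2 one by one yields II2 II2 I II2 II2 I II2 II2 II2 I II2 II2 I II2 II2 II2 I; concatenated:

II2II2III2II2III2II2II2III2II2III2II2II2I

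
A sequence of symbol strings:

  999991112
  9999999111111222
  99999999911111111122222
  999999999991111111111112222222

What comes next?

9999999999999111111111111111222222222

The n-th term is 2n+3 9's then 3n 1's then 2n-1 2's (n = 1, 2, …).
For the next term, n = 5, so the run lengths are 13, 15, 9.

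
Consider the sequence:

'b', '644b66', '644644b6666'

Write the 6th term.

644644644644644b6666666666

Every step adds 644 to the front and 66 to the end of the previous string.
From 644644b6666, 3 further steps: 644644b6666 → 644644644b666666 → 644644644644b66666666 → (answer).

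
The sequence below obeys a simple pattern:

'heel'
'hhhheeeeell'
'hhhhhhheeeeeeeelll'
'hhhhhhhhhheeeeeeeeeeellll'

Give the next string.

hhhhhhhhhhhhheeeeeeeeeeeeeelllll

Reading off run lengths: h runs 1, 4, 7, 10; e runs 2, 5, 8, 11; l runs 1, 2, 3, 4 — each is linear in n (n = 1, 2, …).
At n = 5 the blocks have lengths 13, 14, 5.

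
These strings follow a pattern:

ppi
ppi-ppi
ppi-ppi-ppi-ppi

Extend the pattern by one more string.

Every step duplicates the string with '-' between the halves.
One more doubling of ppi-ppi-ppi-ppi gives the answer.

ppi-ppi-ppi-ppi-ppi-ppi-ppi-ppi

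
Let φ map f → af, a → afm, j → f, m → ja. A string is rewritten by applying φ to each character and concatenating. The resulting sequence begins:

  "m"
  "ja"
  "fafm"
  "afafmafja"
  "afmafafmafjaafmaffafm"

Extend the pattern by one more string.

afmafjaafmafafmafjaafmaffafmafmafjaafmafafafmafja

Applying the rule to each of the 21 symbols of afmafafmafjaafmaffafm gives the pieces afm af ja afm af afm af ja afm af f afm afm af ja afm af af afm af ja, which concatenate to the answer.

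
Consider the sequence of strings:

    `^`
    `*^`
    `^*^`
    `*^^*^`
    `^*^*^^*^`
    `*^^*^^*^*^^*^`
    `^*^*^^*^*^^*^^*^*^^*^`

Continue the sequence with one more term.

This is a Fibonacci-style word recurrence s(k) = s(k−2)·s(k−1): e.g. ^·*^ = ^*^.
The next term joins *^^*^^*^*^^*^ and ^*^*^^*^*^^*^^*^*^^*^.

*^^*^^*^*^^*^^*^*^^*^*^^*^^*^*^^*^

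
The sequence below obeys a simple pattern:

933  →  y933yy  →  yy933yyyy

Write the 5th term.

Every step adds y to the front and yy to the end of the previous string.
From yy933yyyy, 2 further steps: yy933yyyy → yyy933yyyyyy → (answer).

yyyy933yyyyyyyy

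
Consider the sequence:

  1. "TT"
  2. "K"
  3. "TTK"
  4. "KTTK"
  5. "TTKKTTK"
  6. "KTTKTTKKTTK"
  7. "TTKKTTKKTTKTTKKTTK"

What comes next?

From term 3 onward, concatenate the second-to-last term with the last: TT·K = TTK, K·TTK = KTTK, …
Continuing: KTTKTTKKTTK · TTKKTTKKTTKTTKKTTK gives term 8.

KTTKTTKKTTKTTKKTTKKTTKTTKKTTK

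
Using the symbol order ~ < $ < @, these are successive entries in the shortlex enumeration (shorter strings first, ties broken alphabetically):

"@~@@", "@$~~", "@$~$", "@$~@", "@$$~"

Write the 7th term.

@$$@

Continuing the enumeration 2 steps past @$$~: @$$~ → @$$$ → (answer).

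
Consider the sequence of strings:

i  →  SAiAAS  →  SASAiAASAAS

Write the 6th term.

SASASASASAiAASAASAASAASAAS

Every step adds SA to the front and AAS to the end of the previous string.
From SASAiAASAAS, 3 further steps: SASAiAASAAS → SASASAiAASAASAAS → SASASASAiAASAASAASAAS → (answer).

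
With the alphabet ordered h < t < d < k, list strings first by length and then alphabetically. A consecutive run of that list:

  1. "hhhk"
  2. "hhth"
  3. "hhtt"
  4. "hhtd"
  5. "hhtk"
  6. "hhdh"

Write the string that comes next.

Treat hhdh as a base-4 numeral over the given alphabet and add one, carrying through any trailing k's.

hhdt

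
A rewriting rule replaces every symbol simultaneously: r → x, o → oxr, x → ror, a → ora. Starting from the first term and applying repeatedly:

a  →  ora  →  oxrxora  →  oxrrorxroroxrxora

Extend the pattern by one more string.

Rewriting the 17 symbols of oxrrorxroroxrxora one by one yields oxr ror x x oxr x ror x oxr x oxr ror x ror oxr x ora; concatenated:

oxrrorxxoxrxrorxoxrxoxrrorxroroxrxora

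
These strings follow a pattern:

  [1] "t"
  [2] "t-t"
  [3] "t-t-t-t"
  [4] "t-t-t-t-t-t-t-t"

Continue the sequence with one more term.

Every step duplicates the string with '-' between the halves.
Doubling t-t-t-t-t-t-t-t with '-' between the halves:

t-t-t-t-t-t-t-t-t-t-t-t-t-t-t-t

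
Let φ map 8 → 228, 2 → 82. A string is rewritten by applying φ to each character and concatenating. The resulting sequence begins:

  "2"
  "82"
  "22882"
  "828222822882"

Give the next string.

Apply φ to 828222822882 symbol by symbol: 8→228, 2→82, 8→228, 2→82, 2→82, 2→82, 8→228, 2→82, 2→82, 8→228, 8→228, 2→82; joined: 228 82 228 82 82 82 228 82 82 228 228 82.

22882228828282228828222822882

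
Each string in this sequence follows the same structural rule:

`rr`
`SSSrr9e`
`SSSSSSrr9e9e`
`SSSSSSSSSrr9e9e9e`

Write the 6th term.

SSSSSSSSSSSSSSSrr9e9e9e9e9e

s(k+1) = SSS·s(k)·9e, so each term gains SSS as a prefix and 9e as a suffix.
From SSSSSSSSSrr9e9e9e, 2 further steps: SSSSSSSSSrr9e9e9e → SSSSSSSSSSSSrr9e9e9e9e → (answer).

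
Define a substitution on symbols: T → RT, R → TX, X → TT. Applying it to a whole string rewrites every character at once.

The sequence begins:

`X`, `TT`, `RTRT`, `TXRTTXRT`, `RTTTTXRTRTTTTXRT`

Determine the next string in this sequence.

TXRTRTRTRTTTTXRTTXRTRTRTRTTTTXRT

Applying the rule to each of the 16 symbols of RTTTTXRTRTTTTXRT gives the pieces TX RT RT RT RT TT TX RT TX RT RT RT RT TT TX RT, which concatenate to the answer.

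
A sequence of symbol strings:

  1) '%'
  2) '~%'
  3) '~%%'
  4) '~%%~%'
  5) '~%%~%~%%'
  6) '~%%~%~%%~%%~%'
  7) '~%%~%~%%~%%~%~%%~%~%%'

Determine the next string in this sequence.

This is a Fibonacci-style word recurrence s(k) = s(k−1)·s(k−2): e.g. ~%·% = ~%%.
So term 8 is ~%%~%~%%~%%~%~%%~%~%%·~%%~%~%%~%%~%.

~%%~%~%%~%%~%~%%~%~%%~%%~%~%%~%%~%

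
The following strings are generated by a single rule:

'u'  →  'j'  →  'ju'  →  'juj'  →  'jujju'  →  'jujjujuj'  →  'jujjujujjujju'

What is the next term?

jujjujujjujjujujjujuj

From term 3 onward, concatenate the last term with the second-to-last: j·u = ju, ju·j = juj, …
Continuing: jujjujujjujju · jujjujuj gives term 8.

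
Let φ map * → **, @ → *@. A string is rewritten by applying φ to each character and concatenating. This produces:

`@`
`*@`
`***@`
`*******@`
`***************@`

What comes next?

*******************************@

φ(***************@) expands symbol-by-symbol to ** ** ** ** ** ** ** ** ** ** ** ** ** ** ** *@; joining the 16 pieces gives the next term.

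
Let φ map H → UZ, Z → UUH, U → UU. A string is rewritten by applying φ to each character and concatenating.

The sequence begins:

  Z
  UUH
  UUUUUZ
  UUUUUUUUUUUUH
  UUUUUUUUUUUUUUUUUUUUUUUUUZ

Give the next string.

UUUUUUUUUUUUUUUUUUUUUUUUUUUUUUUUUUUUUUUUUUUUUUUUUUUUH

φ(UUUUUUUUUUUUUUUUUUUUUUUUUZ) expands symbol-by-symbol to UU UU UU UU UU UU UU UU UU UU UU UU UU UU UU UU UU UU UU UU UU UU UU UU UU UUH; joining the 26 pieces gives the next term.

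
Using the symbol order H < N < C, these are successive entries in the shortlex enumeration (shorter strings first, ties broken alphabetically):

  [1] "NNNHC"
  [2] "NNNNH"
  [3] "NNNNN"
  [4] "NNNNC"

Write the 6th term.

Advancing 2 positions from NNNNC through NNNNC → NNNCH reaches term 6.

NNNCN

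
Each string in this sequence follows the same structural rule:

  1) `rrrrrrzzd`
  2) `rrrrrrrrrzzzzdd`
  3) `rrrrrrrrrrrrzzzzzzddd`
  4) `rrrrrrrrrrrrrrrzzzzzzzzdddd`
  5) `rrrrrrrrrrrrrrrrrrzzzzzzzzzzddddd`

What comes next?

Reading off run lengths: r runs 6, 9, 12, 15, 18; z runs 2, 4, 6, 8, 10; d runs 1, 2, 3, 4, 5 — each is linear in n (n = 1, 2, …).
For the next term, n = 6, so the run lengths are 21, 12, 6.

rrrrrrrrrrrrrrrrrrrrrzzzzzzzzzzzzdddddd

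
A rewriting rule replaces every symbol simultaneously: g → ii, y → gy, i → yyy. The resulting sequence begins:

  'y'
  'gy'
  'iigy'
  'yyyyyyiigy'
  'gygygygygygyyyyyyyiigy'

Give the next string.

iigyiigyiigyiigyiigyiigygygygygygygyyyyyyyiigy

φ(gygygygygygyyyyyyyiigy) expands symbol-by-symbol to ii gy ii gy ii gy ii gy ii gy ii gy gy gy gy gy gy gy yyy yyy ii gy; joining the 22 pieces gives the next term.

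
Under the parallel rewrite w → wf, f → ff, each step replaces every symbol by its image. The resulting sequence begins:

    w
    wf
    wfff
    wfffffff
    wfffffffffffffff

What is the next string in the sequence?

wfffffffffffffffffffffffffffffff

Applying the rule to each of the 16 symbols of wfffffffffffffff gives the pieces wf ff ff ff ff ff ff ff ff ff ff ff ff ff ff ff, which concatenate to the answer.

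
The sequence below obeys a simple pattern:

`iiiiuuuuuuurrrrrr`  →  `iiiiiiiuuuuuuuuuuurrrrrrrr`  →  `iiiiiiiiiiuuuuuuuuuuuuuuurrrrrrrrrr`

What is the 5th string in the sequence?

Reading off run lengths: i runs 4, 7, 10; u runs 7, 11, 15; r runs 6, 8, 10 — each is linear in n, where the shown terms are n = 2, 3, 4.
At n = 6 the blocks have lengths 16, 23, 14.

iiiiiiiiiiiiiiiiuuuuuuuuuuuuuuuuuuuuuuurrrrrrrrrrrrrr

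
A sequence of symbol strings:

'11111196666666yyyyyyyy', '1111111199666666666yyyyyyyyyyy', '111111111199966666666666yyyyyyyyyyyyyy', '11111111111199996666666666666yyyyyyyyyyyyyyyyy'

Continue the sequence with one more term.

Each string has the form 1^{2n+2} 9^{n-1} 6^{2n+3} y^{3n+2}, where the shown terms are n = 2, 3, 4, 5.
At n = 6 the blocks have lengths 14, 5, 15, 20.

1111111111111199999666666666666666yyyyyyyyyyyyyyyyyyyy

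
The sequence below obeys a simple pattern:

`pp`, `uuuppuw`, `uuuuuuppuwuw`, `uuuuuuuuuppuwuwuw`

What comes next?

uuuuuuuuuuuuppuwuwuwuw

Every step adds uuu to the front and uw to the end of the previous string.
One more step from uuuuuuuuuppuwuwuw gives the answer.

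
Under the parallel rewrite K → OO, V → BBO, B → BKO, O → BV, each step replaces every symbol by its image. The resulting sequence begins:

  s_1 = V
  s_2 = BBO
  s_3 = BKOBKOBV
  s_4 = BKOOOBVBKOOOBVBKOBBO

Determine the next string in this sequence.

BKOOOBVBVBVBKOBBOBKOOOBVBVBVBKOBBOBKOOOBVBKOBKOBV

Replace each of the 20 characters of BKOOOBVBKOOOBVBKOBBO in place — BKO OO BV BV BV BKO BBO BKO OO BV BV BV BKO BBO BKO OO BV BKO BKO BV — and concatenate.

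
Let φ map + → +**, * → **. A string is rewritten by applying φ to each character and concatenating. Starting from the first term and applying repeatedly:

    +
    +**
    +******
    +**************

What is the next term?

Applying the rule to each of the 15 symbols of +************** gives the pieces +** ** ** ** ** ** ** ** ** ** ** ** ** ** **, which concatenate to the answer.

+******************************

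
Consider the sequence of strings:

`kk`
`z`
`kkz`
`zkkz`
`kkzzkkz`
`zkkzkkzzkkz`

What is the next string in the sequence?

kkzzkkzzkkzkkzzkkz

This is a Fibonacci-style word recurrence s(k) = s(k−2)·s(k−1): e.g. kk·z = kkz.
The next term joins kkzzkkz and zkkzkkzzkkz.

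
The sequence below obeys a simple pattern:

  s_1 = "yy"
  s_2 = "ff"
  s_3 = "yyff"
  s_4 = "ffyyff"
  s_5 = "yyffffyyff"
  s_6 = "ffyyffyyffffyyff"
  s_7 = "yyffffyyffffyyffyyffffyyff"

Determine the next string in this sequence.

ffyyffyyffffyyffyyffffyyffffyyffyyffffyyff

From term 3 onward, concatenate the second-to-last term with the last: yy·ff = yyff, ff·yyff = ffyyff, …
Continuing: ffyyffyyffffyyff · yyffffyyffffyyffyyffffyyff gives term 8.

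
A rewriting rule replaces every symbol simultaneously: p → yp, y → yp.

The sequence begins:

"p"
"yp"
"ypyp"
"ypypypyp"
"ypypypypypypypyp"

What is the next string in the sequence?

ypypypypypypypypypypypypypypypyp

Replace each of the 16 characters of ypypypypypypypyp in place — yp yp yp yp yp yp yp yp yp yp yp yp yp yp yp yp — and concatenate.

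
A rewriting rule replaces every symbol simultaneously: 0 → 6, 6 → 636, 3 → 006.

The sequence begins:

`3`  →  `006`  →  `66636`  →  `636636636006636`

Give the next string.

Replace each of the 15 characters of 636636636006636 in place — 636 006 636 636 006 636 636 006 636 6 6 636 636 006 636 — and concatenate.

63600663663600663663600663666636636006636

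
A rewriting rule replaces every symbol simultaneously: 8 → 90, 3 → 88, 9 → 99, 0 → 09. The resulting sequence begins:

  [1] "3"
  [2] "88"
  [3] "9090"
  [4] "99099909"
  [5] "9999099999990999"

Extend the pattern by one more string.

99999999099999999999999909999999

Replace each of the 16 characters of 9999099999990999 in place — 99 99 99 99 09 99 99 99 99 99 99 99 09 99 99 99 — and concatenate.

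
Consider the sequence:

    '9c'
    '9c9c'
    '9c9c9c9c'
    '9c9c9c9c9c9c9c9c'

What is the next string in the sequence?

Every step duplicates the string.
One more doubling of 9c9c9c9c9c9c9c9c gives the answer.

9c9c9c9c9c9c9c9c9c9c9c9c9c9c9c9c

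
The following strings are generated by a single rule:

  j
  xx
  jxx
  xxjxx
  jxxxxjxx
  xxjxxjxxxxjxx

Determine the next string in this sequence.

Each term (from the third on) is the two preceding terms concatenated in order: term 3 = j·xx = jxx.
The next term joins jxxxxjxx and xxjxxjxxxxjxx.

jxxxxjxxxxjxxjxxxxjxx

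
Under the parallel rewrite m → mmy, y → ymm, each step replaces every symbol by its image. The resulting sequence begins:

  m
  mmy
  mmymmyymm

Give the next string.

mmymmyymmmmymmyymmymmmmymmy

Rewriting each symbol of mmymmyymm: m→mmy, m→mmy, y→ymm, m→mmy, m→mmy, y→ymm, y→ymm, m→mmy, m→mmy, which concatenates to mmy mmy ymm mmy mmy ymm ymm mmy mmy.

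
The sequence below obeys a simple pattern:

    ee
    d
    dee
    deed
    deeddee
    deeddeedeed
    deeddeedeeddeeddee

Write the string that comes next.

deeddeedeeddeeddeedeeddeedeed

From term 3 onward, concatenate the last term with the second-to-last: d·ee = dee, dee·d = deed, …
The next term joins deeddeedeeddeeddee and deeddeedeed.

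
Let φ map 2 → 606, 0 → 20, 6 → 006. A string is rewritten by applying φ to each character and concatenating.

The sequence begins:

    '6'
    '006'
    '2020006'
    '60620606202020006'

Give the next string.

Replace each of the 17 characters of 60620606202020006 in place — 006 20 006 606 20 006 20 006 606 20 606 20 606 20 20 20 006 — and concatenate.

0062000660620006200066062060620606202020006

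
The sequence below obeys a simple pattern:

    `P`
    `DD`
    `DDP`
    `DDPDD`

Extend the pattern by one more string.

From term 3 onward, concatenate the last term with the second-to-last: DD·P = DDP, DDP·DD = DDPDD, …
The next term joins DDPDD and DDP.

DDPDDDDP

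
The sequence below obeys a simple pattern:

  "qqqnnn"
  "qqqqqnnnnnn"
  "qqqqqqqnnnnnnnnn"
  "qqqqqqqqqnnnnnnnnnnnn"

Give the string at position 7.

qqqqqqqqqqqqqqqnnnnnnnnnnnnnnnnnnnnn

Each string has the form q^{2n+1} n^{3n} (n = 1, 2, …).
For term 7, n = 7, so the run lengths are 15, 21.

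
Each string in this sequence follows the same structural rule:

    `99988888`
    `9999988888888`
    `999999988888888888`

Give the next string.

99999999988888888888888

Reading off run lengths: 9 runs 3, 5, 7; 8 runs 5, 8, 11 — each is linear in n (n = 1, 2, …).
For the next term, n = 4, so the run lengths are 9, 14.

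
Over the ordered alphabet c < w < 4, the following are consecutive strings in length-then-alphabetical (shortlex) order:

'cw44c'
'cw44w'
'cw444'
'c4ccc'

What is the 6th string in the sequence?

Stepping forward 2 times from c4ccc: c4ccc → c4ccw, then the target.

c4cc4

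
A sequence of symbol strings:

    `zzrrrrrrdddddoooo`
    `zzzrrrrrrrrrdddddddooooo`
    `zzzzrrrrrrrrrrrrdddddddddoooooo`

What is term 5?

Term n consists of n z's, followed by 3n r's, followed by 2n+1 d's, followed by n+2 o's, where the shown terms are n = 2, 3, 4.
For term 5, n = 6, so the run lengths are 6, 18, 13, 8.

zzzzzzrrrrrrrrrrrrrrrrrrdddddddddddddoooooooo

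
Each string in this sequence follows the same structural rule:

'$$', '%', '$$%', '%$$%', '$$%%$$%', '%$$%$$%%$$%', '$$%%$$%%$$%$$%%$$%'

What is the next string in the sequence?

Each term (from the third on) is the two preceding terms concatenated in order: term 3 = $$·% = $$%.
So term 8 is %$$%$$%%$$%·$$%%$$%%$$%$$%%$$%.

%$$%$$%%$$%$$%%$$%%$$%$$%%$$%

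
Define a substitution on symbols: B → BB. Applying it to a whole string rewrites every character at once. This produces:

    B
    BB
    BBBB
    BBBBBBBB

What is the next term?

Apply φ to BBBBBBBB symbol by symbol: B→BB, B→BB, B→BB, B→BB, B→BB, B→BB, B→BB, B→BB; joined: BB BB BB BB BB BB BB BB.

BBBBBBBBBBBBBBBB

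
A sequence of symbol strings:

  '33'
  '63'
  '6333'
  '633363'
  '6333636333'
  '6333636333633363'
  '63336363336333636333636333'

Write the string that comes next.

This is a Fibonacci-style word recurrence s(k) = s(k−1)·s(k−2): e.g. 63·33 = 6333.
Continuing: 63336363336333636333636333 · 6333636333633363 gives term 8.

633363633363336363336363336333636333633363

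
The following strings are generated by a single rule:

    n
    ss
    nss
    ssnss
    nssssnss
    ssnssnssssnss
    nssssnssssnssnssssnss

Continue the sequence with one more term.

ssnssnssssnssnssssnssssnssnssssnss

Each term (from the third on) is the two preceding terms concatenated in order: term 3 = n·ss = nss.
So term 8 is ssnssnssssnss·nssssnssssnssnssssnss.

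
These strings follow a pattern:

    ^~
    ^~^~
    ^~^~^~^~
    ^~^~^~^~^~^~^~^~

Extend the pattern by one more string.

Each string is two copies of the previous one concatenated.
Doubling ^~^~^~^~^~^~^~^~:

^~^~^~^~^~^~^~^~^~^~^~^~^~^~^~^~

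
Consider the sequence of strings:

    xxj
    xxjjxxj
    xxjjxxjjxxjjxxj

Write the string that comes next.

Each string is two copies of the previous one joined by 'j'.
Doubling xxjjxxjjxxjjxxj with 'j' between the halves:

xxjjxxjjxxjjxxjjxxjjxxjjxxjjxxj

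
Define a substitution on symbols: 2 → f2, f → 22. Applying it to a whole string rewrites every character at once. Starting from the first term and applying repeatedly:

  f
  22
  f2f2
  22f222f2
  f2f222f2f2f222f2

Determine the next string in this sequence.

Replace each of the 16 characters of f2f222f2f2f222f2 in place — 22 f2 22 f2 f2 f2 22 f2 22 f2 22 f2 f2 f2 22 f2 — and concatenate.

22f222f2f2f222f222f222f2f2f222f2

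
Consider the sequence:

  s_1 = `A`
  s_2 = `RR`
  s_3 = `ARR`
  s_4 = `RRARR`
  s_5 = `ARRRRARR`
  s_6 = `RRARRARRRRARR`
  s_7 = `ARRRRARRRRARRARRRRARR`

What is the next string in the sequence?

Each term (from the third on) is the two preceding terms concatenated in order: term 3 = A·RR = ARR.
Continuing: RRARRARRRRARR · ARRRRARRRRARRARRRRARR gives term 8.

RRARRARRRRARRARRRRARRRRARRARRRRARR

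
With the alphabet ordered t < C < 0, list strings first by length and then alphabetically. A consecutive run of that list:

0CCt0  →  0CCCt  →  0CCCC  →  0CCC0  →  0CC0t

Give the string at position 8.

0C0tt

Stepping forward 3 times from 0CC0t: 0CC0t → 0CC0C → 0CC00, then the target.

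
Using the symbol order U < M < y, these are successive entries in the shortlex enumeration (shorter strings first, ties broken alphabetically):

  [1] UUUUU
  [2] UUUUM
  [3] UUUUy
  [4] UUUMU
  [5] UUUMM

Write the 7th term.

Stepping forward 2 times from UUUMM: UUUMM → UUUMy, then the target.

UUUyU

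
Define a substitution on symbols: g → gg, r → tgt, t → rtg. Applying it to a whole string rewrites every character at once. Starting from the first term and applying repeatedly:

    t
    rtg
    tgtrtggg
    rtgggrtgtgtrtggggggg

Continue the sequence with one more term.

Rewriting the 20 symbols of rtgggrtgtgtrtggggggg one by one yields tgt rtg gg gg gg tgt rtg gg rtg gg rtg tgt rtg gg gg gg gg gg gg gg; concatenated:

tgtrtgggggggtgtrtgggrtgggrtgtgtrtggggggggggggggg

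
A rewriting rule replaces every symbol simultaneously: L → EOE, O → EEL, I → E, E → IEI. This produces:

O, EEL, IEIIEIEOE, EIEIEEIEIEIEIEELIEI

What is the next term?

Rewriting the 19 symbols of EIEIEEIEIEIEIEELIEI one by one yields IEI E IEI E IEI IEI E IEI E IEI E IEI E IEI IEI EOE E IEI E; concatenated:

IEIEIEIEIEIIEIEIEIEIEIEIEIEIEIIEIEOEEIEIE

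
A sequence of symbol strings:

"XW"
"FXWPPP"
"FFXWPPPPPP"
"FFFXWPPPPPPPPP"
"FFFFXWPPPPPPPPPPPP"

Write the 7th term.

Each term wraps the previous one in F on the left and PPP on the right.
From FFFFXWPPPPPPPPPPPP, 2 further steps: FFFFXWPPPPPPPPPPPP → FFFFFXWPPPPPPPPPPPPPPP → (answer).

FFFFFFXWPPPPPPPPPPPPPPPPPP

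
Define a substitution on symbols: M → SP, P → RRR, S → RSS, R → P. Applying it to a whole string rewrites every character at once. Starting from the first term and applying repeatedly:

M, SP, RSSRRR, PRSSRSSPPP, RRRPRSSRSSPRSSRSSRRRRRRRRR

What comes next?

PPPRRRPRSSRSSPRSSRSSRRRPRSSRSSPRSSRSSPPPPPPPPP

Applying the rule to each of the 26 symbols of RRRPRSSRSSPRSSRSSRRRRRRRRR gives the pieces P P P RRR P RSS RSS P RSS RSS RRR P RSS RSS P RSS RSS P P P P P P P P P, which concatenate to the answer.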